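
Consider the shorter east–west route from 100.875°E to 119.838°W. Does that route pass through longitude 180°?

Yes

Naïve |-119.838 − 100.875| = 220.713° > 180°, so the shorter arc goes the other way round — across 180°.
Signed shortest Δλ = ((-119.838 − 100.875 + 180) mod 360) − 180 = 139.287°.
Going east by 139.287° from +100.875° passes through 180° before reaching -119.838°.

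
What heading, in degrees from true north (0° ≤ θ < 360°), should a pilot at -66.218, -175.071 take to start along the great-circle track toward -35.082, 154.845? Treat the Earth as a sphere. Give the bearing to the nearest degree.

315°

Δλ = 154.845 − -175.071 = 329.916°; wrapped into (−180°, 180°]: -30.084°.
θ = atan2( sin Δλ · cos φ₂ , cos φ₁ · sin φ₂ − sin φ₁ · cos φ₂ · cos Δλ )
  = atan2(-0.41020, 0.41620) = -44.585° → normalised to [0°, 360°): 315.415°.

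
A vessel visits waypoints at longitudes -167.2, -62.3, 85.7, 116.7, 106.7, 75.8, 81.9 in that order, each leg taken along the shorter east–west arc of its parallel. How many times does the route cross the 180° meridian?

Leg 1: -167.2° → -62.3°, shortest Δλ = 104.9° (east) — does not cross 180°.
Leg 2: -62.3° → +85.7°, shortest Δλ = 148.0° (east) — does not cross 180°.
Leg 3: +85.7° → +116.7°, shortest Δλ = 31.0° (east) — does not cross 180°.
Leg 4: +116.7° → +106.7°, shortest Δλ = -10.0° (west) — does not cross 180°.
Leg 5: +106.7° → +75.8°, shortest Δλ = -30.9° (west) — does not cross 180°.
Leg 6: +75.8° → +81.9°, shortest Δλ = 6.1° (east) — does not cross 180°.
Total crossings: 0.

0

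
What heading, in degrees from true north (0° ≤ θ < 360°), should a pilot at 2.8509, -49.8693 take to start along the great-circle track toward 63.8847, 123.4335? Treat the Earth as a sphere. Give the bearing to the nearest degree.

Δλ = 123.4335 − -49.8693 = 173.3028°.
θ = atan2( sin Δλ · cos φ₂ , cos φ₁ · sin φ₂ − sin φ₁ · cos φ₂ · cos Δλ )
  = atan2(0.05133, 0.91854) = 3.199° → normalised to [0°, 360°): 3.199°.

3°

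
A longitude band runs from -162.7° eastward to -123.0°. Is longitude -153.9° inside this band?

Yes

Band width going east from -162.7° to -123.0°: ((-123.0 − -162.7) mod 360) = 39.7°.
Offset of -153.9° east of the west edge: ((-153.9 − -162.7) mod 360) = 8.8°.
8.8° ≤ 39.7° ⇒ inside.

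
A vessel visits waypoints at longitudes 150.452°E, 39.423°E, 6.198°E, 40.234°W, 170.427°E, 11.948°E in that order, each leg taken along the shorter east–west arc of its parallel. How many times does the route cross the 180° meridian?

1

Leg 1: +150.452° → +39.423°, shortest Δλ = -111.029° (west) — does not cross 180°.
Leg 2: +39.423° → +6.198°, shortest Δλ = -33.225° (west) — does not cross 180°.
Leg 3: +6.198° → -40.234°, shortest Δλ = -46.432° (west) — does not cross 180°.
Leg 4: -40.234° → +170.427°, shortest Δλ = -149.339° (west) — crosses 180°.
Leg 5: +170.427° → +11.948°, shortest Δλ = -158.479° (west) — does not cross 180°.
Total crossings: 1.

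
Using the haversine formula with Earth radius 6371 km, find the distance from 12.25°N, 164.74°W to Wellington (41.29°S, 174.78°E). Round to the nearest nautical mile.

Δλ = 174.78 − -164.74 = 339.52°; wrapped into (−180°, 180°]: -20.48°.
Δφ = -41.29 − 12.25 = -53.54°.
a = sin²(Δφ/2) + cos φ₁ · cos φ₂ · sin²(Δλ/2) = 0.226074.
c = 2·atan2(√a, √(1−a)) = 0.99100 rad → d = 6371·c ≈ 6313.68 km ≈ 3409.11 nmi.

3409 nmi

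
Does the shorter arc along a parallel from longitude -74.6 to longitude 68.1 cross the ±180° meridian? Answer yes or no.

No

Signed shortest Δλ = ((68.1 − -74.6 + 180) mod 360) − 180 = 142.7°.
Going east by 142.7° from -74.6° reaches +68.1° without touching 180°.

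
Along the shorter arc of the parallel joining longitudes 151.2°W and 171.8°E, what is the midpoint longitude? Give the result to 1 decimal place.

Signed shortest Δλ from -151.2° to +171.8° is -37.0°.
Midpoint longitude = -151.2° + (-37.0°)/2 = -151.2° − 18.5° = -169.7°.
(The naïve average (-151.2 + +171.8)/2 = 10.3° is on the wrong side of the globe.)

169.7°W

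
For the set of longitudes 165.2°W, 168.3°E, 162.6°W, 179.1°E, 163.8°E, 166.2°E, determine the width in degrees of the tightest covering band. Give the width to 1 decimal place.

33.6°

Sort the longitudes: -165.2°, -162.6°, +163.8°, +166.2°, +168.3°, +179.1°.
Eastward gaps between consecutive values (wrapping around): 2.6°, 326.4°, 2.4°, 2.1°, 10.8°, 15.7°.
Largest gap = 326.4° ⇒ minimal covering band is its complement: 360° − 326.4° = 33.6°.
Band runs from +163.8° eastward to -162.6°, crossing the antimeridian.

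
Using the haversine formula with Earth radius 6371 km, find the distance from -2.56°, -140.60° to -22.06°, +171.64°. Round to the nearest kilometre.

Δλ = 171.64 − -140.60 = 312.24°; wrapped into (−180°, 180°]: -47.76°.
Δφ = -22.06 − -2.56 = -19.50°.
a = sin²(Δφ/2) + cos φ₁ · cos φ₂ · sin²(Δλ/2) = 0.180411.
c = 2·atan2(√a, √(1−a)) = 0.87737 rad → d = 6371·c ≈ 5589.71 km.

5590 km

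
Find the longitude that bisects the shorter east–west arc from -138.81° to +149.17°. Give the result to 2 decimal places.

-174.82°

Signed shortest Δλ from -138.81° to +149.17° is -72.02°.
Midpoint longitude = -138.81° + (-72.02°)/2 = -138.81° − 36.01° = -174.82°.
(The naïve average (-138.81 + +149.17)/2 = 5.18° is on the wrong side of the globe.)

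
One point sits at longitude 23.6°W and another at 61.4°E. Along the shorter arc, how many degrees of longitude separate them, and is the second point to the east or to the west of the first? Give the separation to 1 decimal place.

Raw difference: 61.4 − -23.6 = 85.0°.
Normalise into (−180°, 180°]: 85.0° stays 85.0°.
Positive ⇒ the second point lies to the east; separation 85.0°.

85.0° east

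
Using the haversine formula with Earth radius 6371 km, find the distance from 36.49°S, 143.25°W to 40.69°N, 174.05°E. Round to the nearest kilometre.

9623 km

Δλ = 174.05 − -143.25 = 317.30°; wrapped into (−180°, 180°]: -42.70°.
Δφ = 40.69 − -36.49 = 77.18°.
a = sin²(Δφ/2) + cos φ₁ · cos φ₂ · sin²(Δλ/2) = 0.469854.
c = 2·atan2(√a, √(1−a)) = 1.51047 rad → d = 6371·c ≈ 9623.19 km.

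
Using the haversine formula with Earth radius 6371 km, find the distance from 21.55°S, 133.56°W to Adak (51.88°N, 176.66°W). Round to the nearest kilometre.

9175 km

Δλ = -176.66 − -133.56 = -43.10°.
Δφ = 51.88 − -21.55 = 73.43°.
a = sin²(Δφ/2) + cos φ₁ · cos φ₂ · sin²(Δλ/2) = 0.434872.
c = 2·atan2(√a, √(1−a)) = 1.44017 rad → d = 6371·c ≈ 9175.31 km.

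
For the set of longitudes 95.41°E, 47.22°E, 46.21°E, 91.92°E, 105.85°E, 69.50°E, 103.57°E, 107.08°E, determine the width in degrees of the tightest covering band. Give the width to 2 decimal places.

Sort the longitudes: +46.21°, +47.22°, +69.50°, +91.92°, +95.41°, +103.57°, +105.85°, +107.08°.
Eastward gaps between consecutive values (wrapping around): 1.01°, 22.28°, 22.42°, 3.49°, 8.16°, 2.28°, 1.23°, 299.13°.
Largest gap = 299.13° ⇒ minimal covering band is its complement: 360° − 299.13° = 60.87°.
Band runs from +46.21° eastward to +107.08°.

60.87°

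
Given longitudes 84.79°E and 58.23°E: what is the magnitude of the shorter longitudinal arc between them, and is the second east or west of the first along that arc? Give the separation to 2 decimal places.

26.56° west

Raw difference: 58.23 − 84.79 = -26.56°.
Normalise into (−180°, 180°]: -26.56° stays -26.56°.
Negative ⇒ the second point lies to the west; separation 26.56°.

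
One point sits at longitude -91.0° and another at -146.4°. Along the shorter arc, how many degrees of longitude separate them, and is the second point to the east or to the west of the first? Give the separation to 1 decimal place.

55.4° west

Raw difference: -146.4 − -91.0 = -55.4°.
Normalise into (−180°, 180°]: -55.4° stays -55.4°.
Negative ⇒ the second point lies to the west; separation 55.4°.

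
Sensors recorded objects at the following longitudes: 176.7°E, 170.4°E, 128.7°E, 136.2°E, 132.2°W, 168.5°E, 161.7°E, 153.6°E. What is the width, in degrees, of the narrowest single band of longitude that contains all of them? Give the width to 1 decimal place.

99.1°

Sort the longitudes: -132.2°, +128.7°, +136.2°, +153.6°, +161.7°, +168.5°, +170.4°, +176.7°.
Eastward gaps between consecutive values (wrapping around): 260.9°, 7.5°, 17.4°, 8.1°, 6.8°, 1.9°, 6.3°, 51.1°.
Largest gap = 260.9° ⇒ minimal covering band is its complement: 360° − 260.9° = 99.1°.
Band runs from +128.7° eastward to -132.2°, crossing the antimeridian.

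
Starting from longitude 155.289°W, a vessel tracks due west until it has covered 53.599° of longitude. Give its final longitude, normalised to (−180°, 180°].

151.112°E

Start at -155.289°; shift −53.599° → -208.888°.
-208.888° lies outside (−180°, 180°]; add 360° → +151.112°.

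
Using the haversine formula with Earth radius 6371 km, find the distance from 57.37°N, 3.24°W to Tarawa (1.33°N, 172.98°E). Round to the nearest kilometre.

Δλ = 172.98 − -3.24 = 176.22°.
Δφ = 1.33 − 57.37 = -56.04°.
a = sin²(Δφ/2) + cos φ₁ · cos φ₂ · sin²(Δλ/2) = 0.759173.
c = 2·atan2(√a, √(1−a)) = 2.11571 rad → d = 6371·c ≈ 13479.20 km.

13479 km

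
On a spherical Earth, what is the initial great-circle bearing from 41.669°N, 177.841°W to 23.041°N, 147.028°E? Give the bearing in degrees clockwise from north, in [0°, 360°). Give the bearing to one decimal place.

Δλ = 147.028 − -177.841 = 324.869°; wrapped into (−180°, 180°]: -35.131°.
θ = atan2( sin Δλ · cos φ₂ , cos φ₁ · sin φ₂ − sin φ₁ · cos φ₂ · cos Δλ )
  = atan2(-0.52954, -0.20798) = -111.442° → normalised to [0°, 360°): 248.558°.

248.6°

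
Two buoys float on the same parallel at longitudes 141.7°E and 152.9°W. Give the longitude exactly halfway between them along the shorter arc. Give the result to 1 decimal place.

Signed shortest Δλ from +141.7° to -152.9° is +65.4°.
Midpoint longitude = +141.7° + (+65.4°)/2 = +141.7° + 32.7° = +174.4°.
(The naïve average (+141.7 + -152.9)/2 = -5.6° is on the wrong side of the globe.)

174.4°E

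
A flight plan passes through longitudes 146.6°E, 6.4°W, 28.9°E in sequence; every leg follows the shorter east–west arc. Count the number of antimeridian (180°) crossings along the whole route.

Leg 1: +146.6° → -6.4°, shortest Δλ = -153.0° (west) — does not cross 180°.
Leg 2: -6.4° → +28.9°, shortest Δλ = 35.3° (east) — does not cross 180°.
Total crossings: 0.

0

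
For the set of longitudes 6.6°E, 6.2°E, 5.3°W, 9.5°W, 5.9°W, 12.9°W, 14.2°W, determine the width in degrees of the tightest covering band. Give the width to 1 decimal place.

20.8°

Sort the longitudes: -14.2°, -12.9°, -9.5°, -5.9°, -5.3°, +6.2°, +6.6°.
Eastward gaps between consecutive values (wrapping around): 1.3°, 3.4°, 3.6°, 0.6°, 11.5°, 0.4°, 339.2°.
Largest gap = 339.2° ⇒ minimal covering band is its complement: 360° − 339.2° = 20.8°.
Band runs from -14.2° eastward to +6.6°.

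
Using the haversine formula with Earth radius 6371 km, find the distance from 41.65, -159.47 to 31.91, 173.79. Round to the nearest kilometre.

2602 km

Δλ = 173.79 − -159.47 = 333.26°; wrapped into (−180°, 180°]: -26.74°.
Δφ = 31.91 − 41.65 = -9.74°.
a = sin²(Δφ/2) + cos φ₁ · cos φ₂ · sin²(Δλ/2) = 0.041124.
c = 2·atan2(√a, √(1−a)) = 0.40841 rad → d = 6371·c ≈ 2602.00 km.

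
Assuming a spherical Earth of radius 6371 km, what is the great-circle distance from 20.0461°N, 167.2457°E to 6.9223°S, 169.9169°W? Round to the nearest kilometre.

Δλ = -169.9169 − 167.2457 = -337.1626°; wrapped into (−180°, 180°]: 22.8374°.
Δφ = -6.9223 − 20.0461 = -26.9684°.
a = sin²(Δφ/2) + cos φ₁ · cos φ₂ · sin²(Δλ/2) = 0.090924.
c = 2·atan2(√a, √(1−a)) = 0.61261 rad → d = 6371·c ≈ 3902.91 km.

3903 km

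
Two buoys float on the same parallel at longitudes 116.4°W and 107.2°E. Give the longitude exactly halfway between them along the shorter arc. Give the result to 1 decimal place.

Signed shortest Δλ from -116.4° to +107.2° is -136.4°.
Midpoint longitude = -116.4° + (-136.4°)/2 = -116.4° − 68.2° = -184.6°.
Normalise into (−180°, 180°]: +175.4°.
(The naïve average (-116.4 + +107.2)/2 = -4.6° is on the wrong side of the globe.)

175.4°E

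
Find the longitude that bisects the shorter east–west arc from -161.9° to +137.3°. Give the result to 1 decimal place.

+167.7°

Signed shortest Δλ from -161.9° to +137.3° is -60.8°.
Midpoint longitude = -161.9° + (-60.8°)/2 = -161.9° − 30.4° = -192.3°.
Normalise into (−180°, 180°]: +167.7°.
(The naïve average (-161.9 + +137.3)/2 = -12.3° is on the wrong side of the globe.)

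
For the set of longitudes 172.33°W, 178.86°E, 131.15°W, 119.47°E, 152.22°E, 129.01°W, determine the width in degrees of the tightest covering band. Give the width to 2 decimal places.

111.52°

Sort the longitudes: -172.33°, -131.15°, -129.01°, +119.47°, +152.22°, +178.86°.
Eastward gaps between consecutive values (wrapping around): 41.18°, 2.14°, 248.48°, 32.75°, 26.64°, 8.81°.
Largest gap = 248.48° ⇒ minimal covering band is its complement: 360° − 248.48° = 111.52°.
Band runs from +119.47° eastward to -129.01°, crossing the antimeridian.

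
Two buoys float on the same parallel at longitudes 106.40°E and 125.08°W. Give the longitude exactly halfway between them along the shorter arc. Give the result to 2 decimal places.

170.66°E

Signed shortest Δλ from +106.40° to -125.08° is +128.52°.
Midpoint longitude = +106.40° + (+128.52°)/2 = +106.40° + 64.26° = +170.66°.
(The naïve average (+106.40 + -125.08)/2 = -9.34° is on the wrong side of the globe.)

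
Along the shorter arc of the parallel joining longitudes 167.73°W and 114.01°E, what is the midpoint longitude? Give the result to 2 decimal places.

Signed shortest Δλ from -167.73° to +114.01° is -78.26°.
Midpoint longitude = -167.73° + (-78.26°)/2 = -167.73° − 39.13° = -206.86°.
Normalise into (−180°, 180°]: +153.14°.
(The naïve average (-167.73 + +114.01)/2 = -26.86° is on the wrong side of the globe.)

153.14°E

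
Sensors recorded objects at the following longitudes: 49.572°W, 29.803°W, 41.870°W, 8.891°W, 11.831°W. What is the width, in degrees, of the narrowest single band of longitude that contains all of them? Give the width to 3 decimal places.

Sort the longitudes: -49.572°, -41.870°, -29.803°, -11.831°, -8.891°.
Eastward gaps between consecutive values (wrapping around): 7.702°, 12.067°, 17.972°, 2.940°, 319.319°.
Largest gap = 319.319° ⇒ minimal covering band is its complement: 360° − 319.319° = 40.681°.
Band runs from -49.572° eastward to -8.891°.

40.681°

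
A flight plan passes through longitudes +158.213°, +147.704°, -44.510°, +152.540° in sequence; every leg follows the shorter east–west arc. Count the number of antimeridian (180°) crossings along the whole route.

2

Leg 1: +158.213° → +147.704°, shortest Δλ = -10.509° (west) — does not cross 180°.
Leg 2: +147.704° → -44.510°, shortest Δλ = 167.786° (east) — crosses 180°.
Leg 3: -44.510° → +152.540°, shortest Δλ = -162.95° (west) — crosses 180°.
Total crossings: 2.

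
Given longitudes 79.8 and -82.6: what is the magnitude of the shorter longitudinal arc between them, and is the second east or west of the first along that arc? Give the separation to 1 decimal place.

162.4° west

Raw difference: -82.6 − 79.8 = -162.4°.
Normalise into (−180°, 180°]: -162.4° stays -162.4°.
Negative ⇒ the second point lies to the west; separation 162.4°.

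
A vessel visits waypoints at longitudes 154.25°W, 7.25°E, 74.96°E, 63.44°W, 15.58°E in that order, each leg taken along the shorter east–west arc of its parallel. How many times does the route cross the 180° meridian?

0

Leg 1: -154.25° → +7.25°, shortest Δλ = 161.5° (east) — does not cross 180°.
Leg 2: +7.25° → +74.96°, shortest Δλ = 67.71° (east) — does not cross 180°.
Leg 3: +74.96° → -63.44°, shortest Δλ = -138.4° (west) — does not cross 180°.
Leg 4: -63.44° → +15.58°, shortest Δλ = 79.02° (east) — does not cross 180°.
Total crossings: 0.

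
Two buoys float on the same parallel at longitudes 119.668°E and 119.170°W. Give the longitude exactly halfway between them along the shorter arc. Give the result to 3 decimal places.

Signed shortest Δλ from +119.668° to -119.170° is +121.162°.
Midpoint longitude = +119.668° + (+121.162°)/2 = +119.668° + 60.581° = +180.249°.
Normalise into (−180°, 180°]: -179.751°.
(The naïve average (+119.668 + -119.170)/2 = 0.249° is on the wrong side of the globe.)

179.751°W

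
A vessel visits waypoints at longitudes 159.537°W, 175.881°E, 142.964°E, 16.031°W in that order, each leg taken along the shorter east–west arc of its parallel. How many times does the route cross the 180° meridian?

1

Leg 1: -159.537° → +175.881°, shortest Δλ = -24.582° (west) — crosses 180°.
Leg 2: +175.881° → +142.964°, shortest Δλ = -32.917° (west) — does not cross 180°.
Leg 3: +142.964° → -16.031°, shortest Δλ = -158.995° (west) — does not cross 180°.
Total crossings: 1.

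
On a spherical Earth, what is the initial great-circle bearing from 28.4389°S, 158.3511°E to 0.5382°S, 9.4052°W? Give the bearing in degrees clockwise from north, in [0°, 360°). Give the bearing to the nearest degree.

204°

Δλ = -9.4052 − 158.3511 = -167.7563°.
θ = atan2( sin Δλ · cos φ₂ , cos φ₁ · sin φ₂ − sin φ₁ · cos φ₂ · cos Δλ )
  = atan2(-0.21206, -0.47363) = -155.880° → normalised to [0°, 360°): 204.120°.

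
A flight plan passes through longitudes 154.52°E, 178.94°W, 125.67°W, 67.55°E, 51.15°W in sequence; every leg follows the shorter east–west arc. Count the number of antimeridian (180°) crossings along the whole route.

Leg 1: +154.52° → -178.94°, shortest Δλ = 26.54° (east) — crosses 180°.
Leg 2: -178.94° → -125.67°, shortest Δλ = 53.27° (east) — does not cross 180°.
Leg 3: -125.67° → +67.55°, shortest Δλ = -166.78° (west) — crosses 180°.
Leg 4: +67.55° → -51.15°, shortest Δλ = -118.7° (west) — does not cross 180°.
Total crossings: 2.

2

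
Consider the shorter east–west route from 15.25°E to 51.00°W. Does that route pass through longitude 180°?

Signed shortest Δλ = ((-51.00 − 15.25 + 180) mod 360) − 180 = -66.25°.
Going west by 66.25° from +15.25° reaches -51.00° without touching 180°.

No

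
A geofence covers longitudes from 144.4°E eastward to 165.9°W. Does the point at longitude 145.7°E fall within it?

Band width going east from +144.4° to -165.9°: ((-165.9 − 144.4) mod 360) = 49.7°.
Offset of +145.7° east of the west edge: ((145.7 − 144.4) mod 360) = 1.3°.
1.3° ≤ 49.7° ⇒ inside.

Yes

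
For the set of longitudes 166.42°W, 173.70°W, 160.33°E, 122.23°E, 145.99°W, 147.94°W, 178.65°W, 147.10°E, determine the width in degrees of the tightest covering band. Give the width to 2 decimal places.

91.78°

Sort the longitudes: -178.65°, -173.70°, -166.42°, -147.94°, -145.99°, +122.23°, +147.10°, +160.33°.
Eastward gaps between consecutive values (wrapping around): 4.95°, 7.28°, 18.48°, 1.95°, 268.22°, 24.87°, 13.23°, 21.02°.
Largest gap = 268.22° ⇒ minimal covering band is its complement: 360° − 268.22° = 91.78°.
Band runs from +122.23° eastward to -145.99°, crossing the antimeridian.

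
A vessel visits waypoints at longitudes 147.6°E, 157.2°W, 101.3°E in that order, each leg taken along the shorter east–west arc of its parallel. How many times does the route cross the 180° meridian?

2

Leg 1: +147.6° → -157.2°, shortest Δλ = 55.2° (east) — crosses 180°.
Leg 2: -157.2° → +101.3°, shortest Δλ = -101.5° (west) — crosses 180°.
Total crossings: 2.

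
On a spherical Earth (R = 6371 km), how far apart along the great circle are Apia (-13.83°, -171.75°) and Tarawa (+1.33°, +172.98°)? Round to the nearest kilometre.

Δλ = 172.98 − -171.75 = 344.73°; wrapped into (−180°, 180°]: -15.27°.
Δφ = 1.33 − -13.83 = 15.16°.
a = sin²(Δφ/2) + cos φ₁ · cos φ₂ · sin²(Δλ/2) = 0.034536.
c = 2·atan2(√a, √(1−a)) = 0.37385 rad → d = 6371·c ≈ 2381.81 km.

2382 km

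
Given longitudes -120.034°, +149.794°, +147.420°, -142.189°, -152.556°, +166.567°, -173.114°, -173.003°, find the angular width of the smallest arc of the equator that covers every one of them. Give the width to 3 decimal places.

92.546°

Sort the longitudes: -173.114°, -173.003°, -152.556°, -142.189°, -120.034°, +147.420°, +149.794°, +166.567°.
Eastward gaps between consecutive values (wrapping around): 0.111°, 20.447°, 10.367°, 22.155°, 267.454°, 2.374°, 16.773°, 20.319°.
Largest gap = 267.454° ⇒ minimal covering band is its complement: 360° − 267.454° = 92.546°.
Band runs from +147.420° eastward to -120.034°, crossing the antimeridian.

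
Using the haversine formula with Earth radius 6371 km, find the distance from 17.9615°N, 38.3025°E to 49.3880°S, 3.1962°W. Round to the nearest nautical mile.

4606 nmi

Δλ = -3.1962 − 38.3025 = -41.4987°.
Δφ = -49.3880 − 17.9615 = -67.3495°.
a = sin²(Δφ/2) + cos φ₁ · cos φ₂ · sin²(Δλ/2) = 0.385165.
c = 2·atan2(√a, √(1−a)) = 1.33906 rad → d = 6371·c ≈ 8531.14 km ≈ 4606.45 nmi.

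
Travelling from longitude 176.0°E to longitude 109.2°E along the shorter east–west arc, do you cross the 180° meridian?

Signed shortest Δλ = ((109.2 − 176.0 + 180) mod 360) − 180 = -66.8°.
Going west by 66.8° from +176.0° reaches +109.2° without touching 180°.

No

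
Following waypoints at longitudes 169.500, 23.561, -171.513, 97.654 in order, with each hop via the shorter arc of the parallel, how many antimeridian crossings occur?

Leg 1: +169.500° → +23.561°, shortest Δλ = -145.939° (west) — does not cross 180°.
Leg 2: +23.561° → -171.513°, shortest Δλ = 164.926° (east) — crosses 180°.
Leg 3: -171.513° → +97.654°, shortest Δλ = -90.833° (west) — crosses 180°.
Total crossings: 2.

2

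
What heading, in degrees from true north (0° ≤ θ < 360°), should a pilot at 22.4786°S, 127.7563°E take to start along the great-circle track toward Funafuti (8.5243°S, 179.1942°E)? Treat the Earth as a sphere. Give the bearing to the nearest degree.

83°

Δλ = 179.1942 − 127.7563 = 51.4379°.
θ = atan2( sin Δλ · cos φ₂ , cos φ₁ · sin φ₂ − sin φ₁ · cos φ₂ · cos Δλ )
  = atan2(0.77330, 0.09874) = 82.724° → normalised to [0°, 360°): 82.724°.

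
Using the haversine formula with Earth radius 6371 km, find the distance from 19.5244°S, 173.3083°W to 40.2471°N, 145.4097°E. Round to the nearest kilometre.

Δλ = 145.4097 − -173.3083 = 318.7180°; wrapped into (−180°, 180°]: -41.2820°.
Δφ = 40.2471 − -19.5244 = 59.7715°.
a = sin²(Δφ/2) + cos φ₁ · cos φ₂ · sin²(Δλ/2) = 0.337668.
c = 2·atan2(√a, √(1−a)) = 1.24014 rad → d = 6371·c ≈ 7900.93 km.

7901 km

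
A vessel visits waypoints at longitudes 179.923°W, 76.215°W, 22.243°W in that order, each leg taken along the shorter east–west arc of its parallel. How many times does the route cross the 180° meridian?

0

Leg 1: -179.923° → -76.215°, shortest Δλ = 103.708° (east) — does not cross 180°.
Leg 2: -76.215° → -22.243°, shortest Δλ = 53.972° (east) — does not cross 180°.
Total crossings: 0.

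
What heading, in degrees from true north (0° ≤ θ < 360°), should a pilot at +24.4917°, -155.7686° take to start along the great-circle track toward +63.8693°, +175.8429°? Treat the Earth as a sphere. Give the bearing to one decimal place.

Δλ = 175.8429 − -155.7686 = 331.6115°; wrapped into (−180°, 180°]: -28.3885°.
θ = atan2( sin Δλ · cos φ₂ , cos φ₁ · sin φ₂ − sin φ₁ · cos φ₂ · cos Δλ )
  = atan2(-0.20940, 0.65638) = -17.693° → normalised to [0°, 360°): 342.307°.

342.3°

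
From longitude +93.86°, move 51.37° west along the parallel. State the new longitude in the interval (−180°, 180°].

+42.49°

Start at +93.86°; shift −51.37° → +42.49°.
+42.49° already lies in (−180°, 180°].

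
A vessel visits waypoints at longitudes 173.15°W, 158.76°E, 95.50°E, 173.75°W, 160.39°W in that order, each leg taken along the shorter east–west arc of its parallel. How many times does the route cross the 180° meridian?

2

Leg 1: -173.15° → +158.76°, shortest Δλ = -28.09° (west) — crosses 180°.
Leg 2: +158.76° → +95.50°, shortest Δλ = -63.26° (west) — does not cross 180°.
Leg 3: +95.50° → -173.75°, shortest Δλ = 90.75° (east) — crosses 180°.
Leg 4: -173.75° → -160.39°, shortest Δλ = 13.36° (east) — does not cross 180°.
Total crossings: 2.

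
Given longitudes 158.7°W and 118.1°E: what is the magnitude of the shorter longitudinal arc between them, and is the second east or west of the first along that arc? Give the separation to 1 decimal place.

83.2° west

Raw difference: 118.1 − -158.7 = 276.8°.
Normalise into (−180°, 180°]: 276.8° − 360° = -83.2°.
Negative ⇒ the second point lies to the west; separation 83.2°.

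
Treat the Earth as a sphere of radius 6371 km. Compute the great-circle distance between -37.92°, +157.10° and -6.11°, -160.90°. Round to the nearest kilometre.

Δλ = -160.90 − 157.10 = -318.00°; wrapped into (−180°, 180°]: 42.00°.
Δφ = -6.11 − -37.92 = 31.81°.
a = sin²(Δφ/2) + cos φ₁ · cos φ₂ · sin²(Δλ/2) = 0.175837.
c = 2·atan2(√a, √(1−a)) = 0.86541 rad → d = 6371·c ≈ 5513.54 km.

5514 km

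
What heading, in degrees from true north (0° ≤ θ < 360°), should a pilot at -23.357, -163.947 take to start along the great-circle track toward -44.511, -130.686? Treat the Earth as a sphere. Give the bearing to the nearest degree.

Δλ = -130.686 − -163.947 = 33.261°.
θ = atan2( sin Δλ · cos φ₂ , cos φ₁ · sin φ₂ − sin φ₁ · cos φ₂ · cos Δλ )
  = atan2(0.39111, -0.40719) = 136.154° → normalised to [0°, 360°): 136.154°.

136°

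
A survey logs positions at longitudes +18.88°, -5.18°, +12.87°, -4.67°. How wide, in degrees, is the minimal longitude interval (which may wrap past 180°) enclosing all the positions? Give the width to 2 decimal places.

Sort the longitudes: -5.18°, -4.67°, +12.87°, +18.88°.
Eastward gaps between consecutive values (wrapping around): 0.51°, 17.54°, 6.01°, 335.94°.
Largest gap = 335.94° ⇒ minimal covering band is its complement: 360° − 335.94° = 24.06°.
Band runs from -5.18° eastward to +18.88°.

24.06°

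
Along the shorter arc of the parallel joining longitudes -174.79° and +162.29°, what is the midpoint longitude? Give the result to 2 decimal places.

+173.75°

Signed shortest Δλ from -174.79° to +162.29° is -22.92°.
Midpoint longitude = -174.79° + (-22.92°)/2 = -174.79° − 11.46° = -186.25°.
Normalise into (−180°, 180°]: +173.75°.
(The naïve average (-174.79 + +162.29)/2 = -6.25° is on the wrong side of the globe.)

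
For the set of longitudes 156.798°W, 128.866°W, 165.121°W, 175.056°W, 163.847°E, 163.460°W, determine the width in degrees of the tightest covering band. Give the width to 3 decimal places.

Sort the longitudes: -175.056°, -165.121°, -163.460°, -156.798°, -128.866°, +163.847°.
Eastward gaps between consecutive values (wrapping around): 9.935°, 1.661°, 6.662°, 27.932°, 292.713°, 21.097°.
Largest gap = 292.713° ⇒ minimal covering band is its complement: 360° − 292.713° = 67.287°.
Band runs from +163.847° eastward to -128.866°, crossing the antimeridian.

67.287°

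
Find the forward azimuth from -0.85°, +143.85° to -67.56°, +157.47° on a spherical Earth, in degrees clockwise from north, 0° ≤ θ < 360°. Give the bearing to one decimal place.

Δλ = 157.47 − 143.85 = 13.62°.
θ = atan2( sin Δλ · cos φ₂ , cos φ₁ · sin φ₂ − sin φ₁ · cos φ₂ · cos Δλ )
  = atan2(0.08989, -0.91867) = 174.412° → normalised to [0°, 360°): 174.412°.

174.4°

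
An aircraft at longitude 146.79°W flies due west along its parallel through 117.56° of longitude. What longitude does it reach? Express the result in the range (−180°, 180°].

Start at -146.79°; shift −117.56° → -264.35°.
-264.35° lies outside (−180°, 180°]; add 360° → +95.65°.

95.65°E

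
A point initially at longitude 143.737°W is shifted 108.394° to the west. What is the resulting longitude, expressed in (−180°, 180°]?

107.869°E

Start at -143.737°; shift −108.394° → -252.131°.
-252.131° lies outside (−180°, 180°]; add 360° → +107.869°.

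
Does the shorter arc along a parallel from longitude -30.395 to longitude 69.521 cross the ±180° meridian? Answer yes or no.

No

Signed shortest Δλ = ((69.521 − -30.395 + 180) mod 360) − 180 = 99.916°.
Going east by 99.916° from -30.395° reaches +69.521° without touching 180°.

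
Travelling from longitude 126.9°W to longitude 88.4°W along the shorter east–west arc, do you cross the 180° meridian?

Signed shortest Δλ = ((-88.4 − -126.9 + 180) mod 360) − 180 = 38.5°.
Going east by 38.5° from -126.9° reaches -88.4° without touching 180°.

No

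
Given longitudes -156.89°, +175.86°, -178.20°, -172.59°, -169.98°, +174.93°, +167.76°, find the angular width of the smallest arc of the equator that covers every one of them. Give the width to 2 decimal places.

35.35°

Sort the longitudes: -178.20°, -172.59°, -169.98°, -156.89°, +167.76°, +174.93°, +175.86°.
Eastward gaps between consecutive values (wrapping around): 5.61°, 2.61°, 13.09°, 324.65°, 7.17°, 0.93°, 5.94°.
Largest gap = 324.65° ⇒ minimal covering band is its complement: 360° − 324.65° = 35.35°.
Band runs from +167.76° eastward to -156.89°, crossing the antimeridian.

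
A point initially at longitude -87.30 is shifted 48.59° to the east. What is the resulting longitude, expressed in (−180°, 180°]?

-38.71°

Start at -87.30°; shift +48.59° → -38.71°.
-38.71° already lies in (−180°, 180°].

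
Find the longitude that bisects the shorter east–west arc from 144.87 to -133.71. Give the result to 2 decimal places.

Signed shortest Δλ from +144.87° to -133.71° is +81.42°.
Midpoint longitude = +144.87° + (+81.42°)/2 = +144.87° + 40.71° = +185.58°.
Normalise into (−180°, 180°]: -174.42°.
(The naïve average (+144.87 + -133.71)/2 = 5.58° is on the wrong side of the globe.)

-174.42°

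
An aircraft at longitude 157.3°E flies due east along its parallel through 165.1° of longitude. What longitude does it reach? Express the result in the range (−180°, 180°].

Start at +157.3°; shift +165.1° → +322.4°.
+322.4° lies outside (−180°, 180°]; subtract 360° → -37.6°.

37.6°W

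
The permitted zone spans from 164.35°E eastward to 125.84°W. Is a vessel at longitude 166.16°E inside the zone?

Yes

Band width going east from +164.35° to -125.84°: ((-125.84 − 164.35) mod 360) = 69.81°.
Offset of +166.16° east of the west edge: ((166.16 − 164.35) mod 360) = 1.81°.
1.81° ≤ 69.81° ⇒ inside.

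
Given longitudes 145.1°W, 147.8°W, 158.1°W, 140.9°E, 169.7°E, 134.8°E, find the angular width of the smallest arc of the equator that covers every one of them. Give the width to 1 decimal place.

Sort the longitudes: -158.1°, -147.8°, -145.1°, +134.8°, +140.9°, +169.7°.
Eastward gaps between consecutive values (wrapping around): 10.3°, 2.7°, 279.9°, 6.1°, 28.8°, 32.2°.
Largest gap = 279.9° ⇒ minimal covering band is its complement: 360° − 279.9° = 80.1°.
Band runs from +134.8° eastward to -145.1°, crossing the antimeridian.

80.1°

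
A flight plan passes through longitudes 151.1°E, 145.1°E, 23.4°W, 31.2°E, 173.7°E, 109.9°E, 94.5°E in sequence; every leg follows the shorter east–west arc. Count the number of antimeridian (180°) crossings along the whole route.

Leg 1: +151.1° → +145.1°, shortest Δλ = -6.0° (west) — does not cross 180°.
Leg 2: +145.1° → -23.4°, shortest Δλ = -168.5° (west) — does not cross 180°.
Leg 3: -23.4° → +31.2°, shortest Δλ = 54.6° (east) — does not cross 180°.
Leg 4: +31.2° → +173.7°, shortest Δλ = 142.5° (east) — does not cross 180°.
Leg 5: +173.7° → +109.9°, shortest Δλ = -63.8° (west) — does not cross 180°.
Leg 6: +109.9° → +94.5°, shortest Δλ = -15.4° (west) — does not cross 180°.
Total crossings: 0.

0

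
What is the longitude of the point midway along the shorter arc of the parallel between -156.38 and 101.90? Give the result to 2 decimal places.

Signed shortest Δλ from -156.38° to +101.90° is -101.72°.
Midpoint longitude = -156.38° + (-101.72°)/2 = -156.38° − 50.86° = -207.24°.
Normalise into (−180°, 180°]: +152.76°.
(The naïve average (-156.38 + +101.90)/2 = -27.24° is on the wrong side of the globe.)

+152.76°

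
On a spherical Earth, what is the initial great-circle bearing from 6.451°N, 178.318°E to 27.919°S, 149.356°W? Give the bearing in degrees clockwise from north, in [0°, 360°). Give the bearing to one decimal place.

139.3°

Δλ = -149.356 − 178.318 = -327.674°; wrapped into (−180°, 180°]: 32.326°.
θ = atan2( sin Δλ · cos φ₂ , cos φ₁ · sin φ₂ − sin φ₁ · cos φ₂ · cos Δλ )
  = atan2(0.47250, -0.54915) = 139.291° → normalised to [0°, 360°): 139.291°.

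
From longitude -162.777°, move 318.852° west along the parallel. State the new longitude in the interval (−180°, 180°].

Start at -162.777°; shift −318.852° → -481.629°.
-481.629° lies outside (−180°, 180°]; add 360° → -121.629°.

-121.629°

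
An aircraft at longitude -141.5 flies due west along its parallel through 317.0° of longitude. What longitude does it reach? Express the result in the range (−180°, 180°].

-98.5°

Start at -141.5°; shift −317.0° → -458.5°.
-458.5° lies outside (−180°, 180°]; add 360° → -98.5°.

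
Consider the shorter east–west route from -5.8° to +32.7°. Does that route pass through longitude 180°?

No

Signed shortest Δλ = ((32.7 − -5.8 + 180) mod 360) − 180 = 38.5°.
Going east by 38.5° from -5.8° reaches +32.7° without touching 180°.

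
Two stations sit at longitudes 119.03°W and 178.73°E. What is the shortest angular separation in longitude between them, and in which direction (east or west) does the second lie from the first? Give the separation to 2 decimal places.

Raw difference: 178.73 − -119.03 = 297.76°.
Normalise into (−180°, 180°]: 297.76° − 360° = -62.24°.
Negative ⇒ the second point lies to the west; separation 62.24°.

62.24° west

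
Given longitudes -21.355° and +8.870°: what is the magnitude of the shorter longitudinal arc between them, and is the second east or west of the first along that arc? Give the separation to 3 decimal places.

Raw difference: 8.870 − -21.355 = 30.225°.
Normalise into (−180°, 180°]: 30.225° stays 30.225°.
Positive ⇒ the second point lies to the east; separation 30.225°.

30.225° east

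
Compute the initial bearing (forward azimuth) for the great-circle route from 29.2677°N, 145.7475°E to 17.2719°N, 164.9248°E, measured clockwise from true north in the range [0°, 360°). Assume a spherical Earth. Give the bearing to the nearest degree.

Δλ = 164.9248 − 145.7475 = 19.1773°.
θ = atan2( sin Δλ · cos φ₂ , cos φ₁ · sin φ₂ − sin φ₁ · cos φ₂ · cos Δλ )
  = atan2(0.31368, -0.18193) = 120.114° → normalised to [0°, 360°): 120.114°.

120°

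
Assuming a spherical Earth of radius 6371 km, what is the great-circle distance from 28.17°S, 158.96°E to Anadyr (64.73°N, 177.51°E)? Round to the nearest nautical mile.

5645 nmi

Δλ = 177.51 − 158.96 = 18.55°.
Δφ = 64.73 − -28.17 = 92.90°.
a = sin²(Δφ/2) + cos φ₁ · cos φ₂ · sin²(Δλ/2) = 0.535072.
c = 2·atan2(√a, √(1−a)) = 1.64100 rad → d = 6371·c ≈ 10454.80 km ≈ 5645.14 nmi.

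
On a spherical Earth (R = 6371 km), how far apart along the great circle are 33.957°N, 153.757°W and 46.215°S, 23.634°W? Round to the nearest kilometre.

15638 km

Δλ = -23.634 − -153.757 = 130.123°.
Δφ = -46.215 − 33.957 = -80.172°.
a = sin²(Δφ/2) + cos φ₁ · cos φ₂ · sin²(Δλ/2) = 0.886562.
c = 2·atan2(√a, √(1−a)) = 2.45455 rad → d = 6371·c ≈ 15637.92 km.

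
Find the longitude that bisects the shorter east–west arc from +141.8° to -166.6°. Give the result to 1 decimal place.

+167.6°

Signed shortest Δλ from +141.8° to -166.6° is +51.6°.
Midpoint longitude = +141.8° + (+51.6°)/2 = +141.8° + 25.8° = +167.6°.
(The naïve average (+141.8 + -166.6)/2 = -12.4° is on the wrong side of the globe.)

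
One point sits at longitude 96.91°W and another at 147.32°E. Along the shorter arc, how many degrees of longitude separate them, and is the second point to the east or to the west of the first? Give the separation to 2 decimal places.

115.77° west

Raw difference: 147.32 − -96.91 = 244.23°.
Normalise into (−180°, 180°]: 244.23° − 360° = -115.77°.
Negative ⇒ the second point lies to the west; separation 115.77°.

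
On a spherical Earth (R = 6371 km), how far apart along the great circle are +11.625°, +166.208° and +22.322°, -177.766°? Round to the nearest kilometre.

2075 km

Δλ = -177.766 − 166.208 = -343.974°; wrapped into (−180°, 180°]: 16.026°.
Δφ = 22.322 − 11.625 = 10.697°.
a = sin²(Δφ/2) + cos φ₁ · cos φ₂ · sin²(Δλ/2) = 0.026296.
c = 2·atan2(√a, √(1−a)) = 0.32576 rad → d = 6371·c ≈ 2075.40 km.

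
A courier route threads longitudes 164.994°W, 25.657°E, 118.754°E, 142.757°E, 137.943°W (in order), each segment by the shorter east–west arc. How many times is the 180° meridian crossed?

2

Leg 1: -164.994° → +25.657°, shortest Δλ = -169.349° (west) — crosses 180°.
Leg 2: +25.657° → +118.754°, shortest Δλ = 93.097° (east) — does not cross 180°.
Leg 3: +118.754° → +142.757°, shortest Δλ = 24.003° (east) — does not cross 180°.
Leg 4: +142.757° → -137.943°, shortest Δλ = 79.3° (east) — crosses 180°.
Total crossings: 2.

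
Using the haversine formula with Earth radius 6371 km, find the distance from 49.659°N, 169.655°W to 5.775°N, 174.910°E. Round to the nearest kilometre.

5090 km

Δλ = 174.910 − -169.655 = 344.565°; wrapped into (−180°, 180°]: -15.435°.
Δφ = 5.775 − 49.659 = -43.884°.
a = sin²(Δφ/2) + cos φ₁ · cos φ₂ · sin²(Δλ/2) = 0.151242.
c = 2·atan2(√a, √(1−a)) = 0.79887 rad → d = 6371·c ≈ 5089.61 km.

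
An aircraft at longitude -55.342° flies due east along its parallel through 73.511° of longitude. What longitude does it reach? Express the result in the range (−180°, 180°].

Start at -55.342°; shift +73.511° → +18.169°.
+18.169° already lies in (−180°, 180°].

+18.169°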